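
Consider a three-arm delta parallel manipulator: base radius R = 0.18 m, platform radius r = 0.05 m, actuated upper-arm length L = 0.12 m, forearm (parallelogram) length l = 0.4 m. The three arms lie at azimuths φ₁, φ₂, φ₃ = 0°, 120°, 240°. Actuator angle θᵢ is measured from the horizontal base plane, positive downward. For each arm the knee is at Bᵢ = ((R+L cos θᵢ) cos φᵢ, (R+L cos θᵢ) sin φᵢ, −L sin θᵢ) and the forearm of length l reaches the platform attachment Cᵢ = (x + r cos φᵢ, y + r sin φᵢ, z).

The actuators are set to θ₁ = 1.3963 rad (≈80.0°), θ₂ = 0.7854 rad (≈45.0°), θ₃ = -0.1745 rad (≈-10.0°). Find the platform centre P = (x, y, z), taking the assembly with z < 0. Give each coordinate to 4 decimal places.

φ1=0.0°: virtual centre (0.1508, 0.0000, -0.1182), radius l
φ2=120.0°: virtual centre (-0.1074, 0.1861, -0.0849), radius l
arm 3 at φ=240.0°: (R−r)+L cos θ3 = 0.2482;  S3 = (-0.1241, -0.2149, 0.0208)
eliminate P² terms by subtracting sphere 1 from 2 and 3
linear system: -0.5165x+0.3721y = 0.0166−0.0666z; -0.5498x+-0.4299y = 0.0253−0.2780z
Cramer: x(z) = -0.0388+0.3097z;  y(z) = -0.0092+0.2507z
quadratic in z: (1.1587)z²+(0.1143)z+(-0.1100)=0, √Δ=0.7230 → z ∈ {-0.3613, 0.2627}; z = -0.3613 (taking z<0)
x = -0.1507, y = -0.0998

(-0.1507, -0.0998, -0.3613)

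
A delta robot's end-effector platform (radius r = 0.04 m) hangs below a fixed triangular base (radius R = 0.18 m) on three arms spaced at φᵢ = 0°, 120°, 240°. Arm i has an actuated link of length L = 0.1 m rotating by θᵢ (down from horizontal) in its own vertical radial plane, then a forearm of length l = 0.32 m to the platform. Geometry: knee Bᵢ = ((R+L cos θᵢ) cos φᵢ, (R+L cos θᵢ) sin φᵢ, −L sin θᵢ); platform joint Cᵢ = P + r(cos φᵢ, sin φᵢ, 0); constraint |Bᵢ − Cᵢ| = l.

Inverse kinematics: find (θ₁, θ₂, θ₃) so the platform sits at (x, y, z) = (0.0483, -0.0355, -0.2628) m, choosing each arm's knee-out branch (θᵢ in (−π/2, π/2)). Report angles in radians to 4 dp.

arm 1 (φ=0.0°): x'=0.0483, y'=-0.0355
  e−x'=0.0917;  (l²−L²−(e−x')²−y'²−z²)/2L = 0.0683
  θ1 = atan2(B,A) + arccos(C/0.2783) = 0.0877
rotate P by −φ2: (-0.0549, -0.0241, -0.2628)
  A=0.1949, B=-0.2628, C=(l²−L²−A²−y'²−z²)/(2L)=-0.0761
  γ=atan2(-0.2628,0.1949)=-0.9327;  ψ=arccos(-0.2327)=1.8057;  θ2=γ+ψ≈0.8730
φ3=240.0° → target in arm frame (0.0066, 0.0596)
  A=0.1334, B=-0.2628, C=(l²−L²−A²−y'²−z²)/(2L)=0.0099
  √(A²+B²)=0.2947;  θ3 = -1.1011+1.5370 ≈ 0.4360

θ₁ = 0.0877, θ₂ = 0.8730, θ₃ = 0.4360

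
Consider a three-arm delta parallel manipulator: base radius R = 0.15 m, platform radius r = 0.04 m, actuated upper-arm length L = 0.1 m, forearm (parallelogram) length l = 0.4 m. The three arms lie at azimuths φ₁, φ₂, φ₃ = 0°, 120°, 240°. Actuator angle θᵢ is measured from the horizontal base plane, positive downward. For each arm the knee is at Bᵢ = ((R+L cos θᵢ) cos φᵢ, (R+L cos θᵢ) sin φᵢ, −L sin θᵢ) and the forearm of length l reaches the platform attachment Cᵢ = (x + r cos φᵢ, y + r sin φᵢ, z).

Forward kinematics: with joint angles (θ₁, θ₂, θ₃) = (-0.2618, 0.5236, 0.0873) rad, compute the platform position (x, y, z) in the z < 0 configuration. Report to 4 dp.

φ1=0.0°: virtual centre (0.2066, 0.0000, 0.0259), radius l
φ2=120.0°: virtual centre (-0.0983, 0.1703, -0.0500), radius l
arm 3 at φ=240.0°: ρ3 = 0.2096;  S3 = (-0.1048, -0.1815, -0.0087)
eliminate P² terms by subtracting sphere 1 from 2 and 3
[-0.6098 0.3405 -0.1518]·P = -0.0022;  [-0.6228 -0.3631 -0.0692]·P = 0.0007
Cramer: x(z) = 0.0013-0.1815z;  y(z) = -0.0041+0.1207z
into |P−S₁|² = l²: 1.0475z² + 0.0218z + -0.1172 = 0;  Δ = 0.4914;  z = -0.3450 or 0.3242 → z<0 root = -0.3450
x = 0.0639, y = -0.0457

(0.0639, -0.0457, -0.3450)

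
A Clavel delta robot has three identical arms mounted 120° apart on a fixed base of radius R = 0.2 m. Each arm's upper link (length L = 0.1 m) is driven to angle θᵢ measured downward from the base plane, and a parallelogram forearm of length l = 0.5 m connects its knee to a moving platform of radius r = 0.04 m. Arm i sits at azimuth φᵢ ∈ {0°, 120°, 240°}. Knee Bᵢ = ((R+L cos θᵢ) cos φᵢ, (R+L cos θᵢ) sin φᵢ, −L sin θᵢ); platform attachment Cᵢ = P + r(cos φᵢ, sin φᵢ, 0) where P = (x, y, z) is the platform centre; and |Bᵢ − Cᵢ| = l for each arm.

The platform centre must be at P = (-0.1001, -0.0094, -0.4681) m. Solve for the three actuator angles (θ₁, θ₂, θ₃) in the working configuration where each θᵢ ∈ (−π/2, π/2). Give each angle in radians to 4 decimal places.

φ1=0.0° → target in arm frame (-0.1001, -0.0094)
  A=0.2601, B=-0.4681, C=(l²−L²−A²−y'²−z²)/(2L)=-0.2343
  √(A²+B²)=0.5355;  θ1 = -1.0636+2.0236 ≈ 0.9600
φ2=120.0° → target in arm frame (0.0419, 0.0914)
  A=0.1181, B=-0.4681, C=(l²−L²−A²−y'²−z²)/(2L)=-0.0071
  θ2 = atan2(B,A) + arccos(C/0.4828) = 0.2618
rotate P by −φ3: (0.0582, -0.0820, -0.4681)
  A cos θ + B sin θ = C:  0.1018·cos θ + -0.4681·sin θ = 0.0190
  √(A²+B²)=0.4790;  θ3 = -1.3566+1.5312 ≈ 0.1745

θ₁ = 0.9600, θ₂ = 0.2618, θ₃ = 0.1745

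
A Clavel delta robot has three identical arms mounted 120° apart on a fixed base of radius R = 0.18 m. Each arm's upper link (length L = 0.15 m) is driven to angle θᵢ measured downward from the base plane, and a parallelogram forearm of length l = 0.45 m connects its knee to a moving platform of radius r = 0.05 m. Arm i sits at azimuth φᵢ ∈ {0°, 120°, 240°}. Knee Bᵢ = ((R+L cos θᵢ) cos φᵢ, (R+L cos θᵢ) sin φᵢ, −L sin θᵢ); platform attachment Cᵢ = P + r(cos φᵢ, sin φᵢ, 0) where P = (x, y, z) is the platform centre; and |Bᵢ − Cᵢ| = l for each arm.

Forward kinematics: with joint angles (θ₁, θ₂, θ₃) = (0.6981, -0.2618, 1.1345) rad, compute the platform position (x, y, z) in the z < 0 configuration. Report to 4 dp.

(-0.0296, 0.1937, -0.3958)

φ1=0.0°: virtual centre (0.2449, 0.0000, -0.0964), radius l
φ2=120.0°: virtual centre (-0.1374, 0.2381, 0.0388), radius l
arm 3 at φ=240.0°: ρ3 = 0.1934;  S3 = (-0.0967, -0.1675, -0.1359)
|S₂|²−|S₁|² = 0.0078;  |S₃|²−|S₁|² = -0.0134
[-0.7647 0.4761 0.2705]·P = 0.0078;  [-0.6832 -0.3350 -0.0791]·P = -0.0134
Cramer: x(z) = 0.0065+0.0911z;  y(z) = 0.0268-0.4218z
quadratic in z: (1.1862)z²+(0.1268)z+(-0.1356)=0, √Δ=0.8122 → z ∈ {-0.3958, 0.2889}; z = -0.3958 (taking z<0)
x = -0.0296, y = 0.1937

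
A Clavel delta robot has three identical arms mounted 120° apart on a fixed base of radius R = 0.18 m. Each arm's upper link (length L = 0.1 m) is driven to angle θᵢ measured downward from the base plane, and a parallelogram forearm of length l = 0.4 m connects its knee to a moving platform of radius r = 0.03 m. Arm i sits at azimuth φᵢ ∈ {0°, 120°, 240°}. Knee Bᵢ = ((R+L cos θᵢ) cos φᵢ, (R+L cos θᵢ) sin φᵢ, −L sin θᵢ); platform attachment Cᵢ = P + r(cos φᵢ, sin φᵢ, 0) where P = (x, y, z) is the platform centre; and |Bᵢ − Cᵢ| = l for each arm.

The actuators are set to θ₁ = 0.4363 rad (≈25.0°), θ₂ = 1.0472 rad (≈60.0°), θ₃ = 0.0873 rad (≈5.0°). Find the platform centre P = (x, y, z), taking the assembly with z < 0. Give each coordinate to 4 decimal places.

(0.0179, -0.0925, -0.3614)

S1 = (0.2406·cos0.0°, 0.2406·sin0.0°, -0.0423) = (0.2406, 0.0000, -0.0423)
S2 = (0.2000·cos120.0°, 0.2000·sin120.0°, -0.0866) = (-0.1000, 0.1732, -0.0866)
arm 3 at φ=240.0°: ρ3 = 0.2496;  S3 = (-0.1248, -0.2162, -0.0087)
eliminate P² terms by subtracting sphere 1 from 2 and 3
plane₁₂: -0.6813x+0.3464y+-0.0887z = -0.0122
Cramer: x(z) = 0.0079-0.0276z;  y(z) = -0.0196+0.2018z
quadratic in z: (1.0415)z²+(0.0894)z+(-0.1037)=0, √Δ=0.6632 → z ∈ {-0.3614, 0.2755}; z = -0.3614 (taking z<0)
x = 0.0179, y = -0.0925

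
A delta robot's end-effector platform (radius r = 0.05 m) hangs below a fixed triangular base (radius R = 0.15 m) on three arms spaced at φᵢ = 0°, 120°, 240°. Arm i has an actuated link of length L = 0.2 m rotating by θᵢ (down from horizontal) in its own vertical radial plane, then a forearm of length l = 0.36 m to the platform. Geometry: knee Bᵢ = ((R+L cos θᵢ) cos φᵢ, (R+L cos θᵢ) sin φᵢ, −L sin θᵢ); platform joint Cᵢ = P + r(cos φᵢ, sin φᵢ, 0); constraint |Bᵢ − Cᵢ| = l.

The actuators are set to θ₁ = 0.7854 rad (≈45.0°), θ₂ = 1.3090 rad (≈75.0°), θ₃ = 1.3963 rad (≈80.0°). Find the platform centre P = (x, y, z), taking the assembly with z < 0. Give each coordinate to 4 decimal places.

(0.1136, 0.0180, -0.4775)

S1 = (0.2414·cos0.0°, 0.2414·sin0.0°, -0.1414) = (0.2414, 0.0000, -0.1414)
φ2=120.0°: virtual centre (-0.0759, 0.1314, -0.1932), radius l
arm 3 at φ=240.0°: e+L cos θ3 = 0.1347;  S3 = (-0.0674, -0.1167, -0.1970)
|S₂|²−|S₁|² = -0.0179;  |S₃|²−|S₁|² = -0.0213
plane₁₂: -0.6346x+0.2629y+-0.1035z = -0.0179
det = 0.3104;  x = 0.0316+-0.1719z,  y = 0.0080+-0.0211z
quadratic in z: (1.0300)z²+(0.3547)z+(-0.0655)=0, √Δ=0.6290 → z ∈ {-0.4775, 0.1332}; z = -0.4775 (taking z<0)
x = 0.1136, y = 0.0180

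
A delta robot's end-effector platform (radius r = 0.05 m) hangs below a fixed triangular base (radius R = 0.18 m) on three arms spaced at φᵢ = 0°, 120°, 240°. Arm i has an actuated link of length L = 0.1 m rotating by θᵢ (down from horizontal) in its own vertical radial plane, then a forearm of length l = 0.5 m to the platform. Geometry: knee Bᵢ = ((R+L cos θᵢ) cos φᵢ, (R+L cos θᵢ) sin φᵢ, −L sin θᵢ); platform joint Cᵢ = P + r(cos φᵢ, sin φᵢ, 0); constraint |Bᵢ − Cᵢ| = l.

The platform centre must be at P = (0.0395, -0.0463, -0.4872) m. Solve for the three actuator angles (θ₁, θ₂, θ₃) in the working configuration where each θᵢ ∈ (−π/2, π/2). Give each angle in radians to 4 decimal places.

θ₁ = 0.2614, θ₂ = 0.6979, θ₃ = 0.3487

φ1=0.0° → target in arm frame (0.0395, -0.0463)
  e−x'=0.0905;  (l²−L²−(e−x')²−y'²−z²)/2L = -0.0385
  γ=atan2(-0.4872,0.0905)=-1.3871;  ψ=arccos(-0.0777)=1.6485;  θ1=γ+ψ≈0.2614
rotate P by −φ2: (-0.0598, -0.0111, -0.4872)
  e−x'=0.1898;  (l²−L²−(e−x')²−y'²−z²)/2L = -0.1676
  √(A²+B²)=0.5229;  θ2 = -1.1992+1.8972 ≈ 0.6979
arm 3 (φ=240.0°): x'=0.0203, y'=0.0574
  A=0.1097, B=-0.4872, C=(l²−L²−A²−y'²−z²)/(2L)=-0.0634
  γ=atan2(-0.4872,0.1097)=-1.3494;  ψ=arccos(-0.1269)=1.6981;  θ3=γ+ψ≈0.3487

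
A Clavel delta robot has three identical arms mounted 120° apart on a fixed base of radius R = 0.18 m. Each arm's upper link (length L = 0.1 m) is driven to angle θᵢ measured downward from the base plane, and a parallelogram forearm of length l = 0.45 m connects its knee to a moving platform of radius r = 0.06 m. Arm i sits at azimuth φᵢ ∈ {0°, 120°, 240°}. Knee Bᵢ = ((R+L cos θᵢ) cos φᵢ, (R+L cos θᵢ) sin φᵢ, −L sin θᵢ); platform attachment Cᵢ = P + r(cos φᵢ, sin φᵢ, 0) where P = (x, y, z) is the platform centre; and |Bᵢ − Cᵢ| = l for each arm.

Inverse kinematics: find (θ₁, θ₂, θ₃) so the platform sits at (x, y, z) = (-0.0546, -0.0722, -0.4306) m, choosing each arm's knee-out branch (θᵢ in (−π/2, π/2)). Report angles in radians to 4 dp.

φ1=0.0° → target in arm frame (-0.0546, -0.0722)
  A=0.1746, B=-0.4306, C=(l²−L²−A²−y'²−z²)/(2L)=-0.1431
  γ=atan2(-0.4306,0.1746)=-1.1856;  ψ=arccos(-0.3079)=1.8838;  θ1=γ+ψ≈0.6982
arm 2 (φ=120.0°): x'=-0.0352, y'=0.0834
  A cos θ + B sin θ = C:  0.1552·cos θ + -0.4306·sin θ = -0.1198
  γ=atan2(-0.4306,0.1552)=-1.2248;  ψ=arccos(-0.2618)=1.8357;  θ2=γ+ψ≈0.6109
arm 3 (φ=240.0°): x'=0.0898, y'=-0.0112
  e−x'=0.0302;  (l²−L²−(e−x')²−y'²−z²)/2L = 0.0302
  γ=atan2(-0.4306,0.0302)=-1.5008;  ψ=arccos(0.0701)=1.5007;  θ3=γ+ψ≈-0.0002

θ₁ = 0.6982, θ₂ = 0.6109, θ₃ = -0.0002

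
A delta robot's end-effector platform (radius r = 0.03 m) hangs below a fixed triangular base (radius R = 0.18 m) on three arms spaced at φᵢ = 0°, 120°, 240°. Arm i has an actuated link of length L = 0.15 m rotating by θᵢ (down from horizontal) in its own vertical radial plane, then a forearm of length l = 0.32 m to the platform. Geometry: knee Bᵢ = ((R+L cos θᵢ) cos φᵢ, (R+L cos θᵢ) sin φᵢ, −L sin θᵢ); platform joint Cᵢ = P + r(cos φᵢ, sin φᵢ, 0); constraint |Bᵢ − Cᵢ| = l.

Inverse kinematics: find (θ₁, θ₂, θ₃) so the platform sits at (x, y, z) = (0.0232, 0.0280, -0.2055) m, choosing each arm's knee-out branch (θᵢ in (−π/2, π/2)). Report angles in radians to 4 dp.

θ₁ = 0.2615, θ₂ = 0.3490, θ₃ = 0.6980

arm 1 (φ=0.0°): x'=0.0232, y'=0.0280
  A=0.1268, B=-0.2055, C=(l²−L²−A²−y'²−z²)/(2L)=0.0694
  γ=atan2(-0.2055,0.1268)=-1.0179;  ψ=arccos(0.2872)=1.2795;  θ1=γ+ψ≈0.2615
rotate P by −φ2: (0.0126, -0.0341, -0.2055)
  A cos θ + B sin θ = C:  0.1374·cos θ + -0.2055·sin θ = 0.0588
  θ2 = atan2(B,A) + arccos(C/0.2472) = 0.3490
rotate P by −φ3: (-0.0358, 0.0061, -0.2055)
  A cos θ + B sin θ = C:  0.1858·cos θ + -0.2055·sin θ = 0.0103
  θ3 = atan2(B,A) + arccos(C/0.2771) = 0.6980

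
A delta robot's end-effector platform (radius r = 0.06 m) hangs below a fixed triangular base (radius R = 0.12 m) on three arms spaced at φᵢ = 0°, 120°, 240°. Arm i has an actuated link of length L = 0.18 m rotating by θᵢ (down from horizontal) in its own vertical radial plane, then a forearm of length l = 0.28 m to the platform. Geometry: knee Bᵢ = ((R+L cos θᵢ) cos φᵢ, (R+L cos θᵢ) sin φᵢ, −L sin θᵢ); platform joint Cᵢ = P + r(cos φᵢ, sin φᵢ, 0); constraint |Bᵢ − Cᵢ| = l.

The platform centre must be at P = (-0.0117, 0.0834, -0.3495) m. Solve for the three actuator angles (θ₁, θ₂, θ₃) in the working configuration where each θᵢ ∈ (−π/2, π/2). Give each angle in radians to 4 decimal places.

φ1=0.0° → target in arm frame (-0.0117, 0.0834)
  A=0.0717, B=-0.3495, C=(l²−L²−A²−y'²−z²)/(2L)=-0.2451
  θ1 = atan2(B,A) + arccos(C/0.3568) = 0.9598
rotate P by −φ2: (0.0781, -0.0316, -0.3495)
  e−x'=-0.0181;  (l²−L²−(e−x')²−y'²−z²)/2L = -0.2152
  √(A²+B²)=0.3500;  θ2 = -1.6225+2.2331 ≈ 0.6106
rotate P by −φ3: (-0.0664, -0.0518, -0.3495)
  e−x'=0.1264;  (l²−L²−(e−x')²−y'²−z²)/2L = -0.2634
  √(A²+B²)=0.3716;  θ3 = -1.2238+2.3583 ≈ 1.1345

θ₁ = 0.9598, θ₂ = 0.6106, θ₃ = 1.1345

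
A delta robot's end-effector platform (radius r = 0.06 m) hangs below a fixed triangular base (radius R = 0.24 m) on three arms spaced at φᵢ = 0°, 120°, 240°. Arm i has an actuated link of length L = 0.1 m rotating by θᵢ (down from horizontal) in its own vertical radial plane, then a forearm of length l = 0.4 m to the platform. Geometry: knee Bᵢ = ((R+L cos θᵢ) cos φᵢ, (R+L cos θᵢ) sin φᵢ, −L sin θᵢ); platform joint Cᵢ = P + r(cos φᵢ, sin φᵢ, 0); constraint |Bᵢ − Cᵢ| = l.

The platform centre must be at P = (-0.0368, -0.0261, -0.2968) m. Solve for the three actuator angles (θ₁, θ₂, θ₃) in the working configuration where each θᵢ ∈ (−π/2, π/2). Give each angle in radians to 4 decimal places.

θ₁ = 0.4361, θ₂ = 0.1747, θ₃ = -0.2622

arm 1 (φ=0.0°): x'=-0.0368, y'=-0.0261
  e−x'=0.2168;  (l²−L²−(e−x')²−y'²−z²)/2L = 0.0711
  √(A²+B²)=0.3675;  θ1 = -0.9399+1.3760 ≈ 0.4361
φ2=120.0° → target in arm frame (-0.0042, 0.0449)
  A cos θ + B sin θ = C:  0.1842·cos θ + -0.2968·sin θ = 0.1298
  θ2 = atan2(B,A) + arccos(C/0.3493) = 0.1747
rotate P by −φ3: (0.0410, -0.0188, -0.2968)
  A=0.1390, B=-0.2968, C=(l²−L²−A²−y'²−z²)/(2L)=0.2112
  √(A²+B²)=0.3277;  θ3 = -1.1328+0.8706 ≈ -0.2622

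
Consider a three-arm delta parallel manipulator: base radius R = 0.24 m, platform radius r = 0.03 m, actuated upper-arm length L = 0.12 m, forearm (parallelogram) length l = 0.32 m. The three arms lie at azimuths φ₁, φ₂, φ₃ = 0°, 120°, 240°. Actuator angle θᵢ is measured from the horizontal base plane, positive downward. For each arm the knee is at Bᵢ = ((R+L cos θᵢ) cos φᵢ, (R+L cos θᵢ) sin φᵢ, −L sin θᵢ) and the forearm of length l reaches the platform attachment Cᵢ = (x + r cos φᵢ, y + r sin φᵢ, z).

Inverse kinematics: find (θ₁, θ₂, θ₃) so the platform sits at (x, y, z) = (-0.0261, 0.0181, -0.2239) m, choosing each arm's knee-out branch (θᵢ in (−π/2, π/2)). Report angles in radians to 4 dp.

θ₁ = 1.0472, θ₂ = 0.6107, θ₃ = 0.8724

arm 1 (φ=0.0°): x'=-0.0261, y'=0.0181
  e−x'=0.2361;  (l²−L²−(e−x')²−y'²−z²)/2L = -0.0758
  θ1 = atan2(B,A) + arccos(C/0.3254) = 1.0472
arm 2 (φ=120.0°): x'=0.0287, y'=0.0136
  A=0.1813, B=-0.2239, C=(l²−L²−A²−y'²−z²)/(2L)=0.0201
  √(A²+B²)=0.2881;  θ2 = -0.8902+1.5010 ≈ 0.6107
rotate P by −φ3: (-0.0026, -0.0317, -0.2239)
  A=0.2126, B=-0.2239, C=(l²−L²−A²−y'²−z²)/(2L)=-0.0348
  √(A²+B²)=0.3088;  θ3 = -0.8112+1.6836 ≈ 0.8724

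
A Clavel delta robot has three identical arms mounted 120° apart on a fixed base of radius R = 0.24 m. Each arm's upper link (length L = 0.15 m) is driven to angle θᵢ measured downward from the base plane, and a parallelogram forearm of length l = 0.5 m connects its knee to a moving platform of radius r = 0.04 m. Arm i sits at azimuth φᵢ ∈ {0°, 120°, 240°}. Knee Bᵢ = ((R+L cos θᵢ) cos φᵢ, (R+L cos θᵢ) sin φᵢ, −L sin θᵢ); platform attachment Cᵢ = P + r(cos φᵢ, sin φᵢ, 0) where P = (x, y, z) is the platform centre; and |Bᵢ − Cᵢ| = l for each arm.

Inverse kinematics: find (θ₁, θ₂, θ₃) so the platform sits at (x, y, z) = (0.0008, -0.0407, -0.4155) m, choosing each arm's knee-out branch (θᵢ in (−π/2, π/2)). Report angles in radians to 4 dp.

θ₁ = 0.3491, θ₂ = 0.5233, θ₃ = 0.1746

φ1=0.0° → target in arm frame (0.0008, -0.0407)
  e−x'=0.1992;  (l²−L²−(e−x')²−y'²−z²)/2L = 0.0451
  γ=atan2(-0.4155,0.1992)=-1.1237;  ψ=arccos(0.0978)=1.4728;  θ1=γ+ψ≈0.3491
φ2=120.0° → target in arm frame (-0.0356, 0.0197)
  e−x'=0.2356;  (l²−L²−(e−x')²−y'²−z²)/2L = -0.0035
  θ2 = atan2(B,A) + arccos(C/0.4777) = 0.5233
rotate P by −φ3: (0.0348, 0.0210, -0.4155)
  e−x'=0.1652;  (l²−L²−(e−x')²−y'²−z²)/2L = 0.0905
  √(A²+B²)=0.4471;  θ3 = -1.1925+1.3670 ≈ 0.1746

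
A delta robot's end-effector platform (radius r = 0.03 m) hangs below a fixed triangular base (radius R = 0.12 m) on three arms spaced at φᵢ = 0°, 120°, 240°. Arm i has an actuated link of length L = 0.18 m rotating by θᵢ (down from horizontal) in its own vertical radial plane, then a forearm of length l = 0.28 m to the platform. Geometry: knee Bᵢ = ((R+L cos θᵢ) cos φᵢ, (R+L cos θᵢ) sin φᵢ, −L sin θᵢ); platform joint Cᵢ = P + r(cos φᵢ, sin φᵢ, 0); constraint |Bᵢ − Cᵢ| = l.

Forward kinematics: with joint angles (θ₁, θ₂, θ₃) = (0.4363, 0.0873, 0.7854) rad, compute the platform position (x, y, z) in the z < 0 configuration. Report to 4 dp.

(0.0037, 0.0611, -0.1877)

arm 1 at φ=0.0°: e+L cos θ1 = 0.2531;  centre 1 = (0.2531, 0.0000, -0.0761)
φ2=120.0°: virtual centre (-0.1347, 0.2332, -0.0157), radius l
arm 3 at φ=240.0°: e+L cos θ3 = 0.2173;  centre 3 = (-0.1086, -0.1882, -0.1273)
|centre ₂|²−|centre ₁|² = 0.0029;  |centre ₃|²−|centre ₁|² = -0.0065
linear system: -0.7756x+0.4665y = 0.0029−0.1207z; -0.7236x+-0.3763y = -0.0065−-0.1024z
det = 0.6294;  x = 0.0030+-0.0037z,  y = 0.0113+-0.2650z
sphere 1 gives Az²+Bz+C=0 with A=1.0703, B=0.1480, C=-0.0099;  B²−4AC=0.0645;  roots -0.1877, 0.0495;  negative root z = -0.1877
x = 0.0037, y = 0.0611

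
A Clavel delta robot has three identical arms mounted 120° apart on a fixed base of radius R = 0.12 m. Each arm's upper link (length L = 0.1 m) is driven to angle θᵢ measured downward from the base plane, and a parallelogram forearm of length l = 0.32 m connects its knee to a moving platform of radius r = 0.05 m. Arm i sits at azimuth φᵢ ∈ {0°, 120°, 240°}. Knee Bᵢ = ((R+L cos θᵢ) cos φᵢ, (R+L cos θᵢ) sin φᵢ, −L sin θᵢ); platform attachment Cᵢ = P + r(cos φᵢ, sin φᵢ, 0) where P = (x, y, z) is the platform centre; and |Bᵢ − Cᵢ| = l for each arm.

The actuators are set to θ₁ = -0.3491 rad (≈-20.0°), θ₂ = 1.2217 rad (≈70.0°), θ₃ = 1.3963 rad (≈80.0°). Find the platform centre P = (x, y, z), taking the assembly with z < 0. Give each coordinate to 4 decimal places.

centre 1 = (0.1640·cos0.0°, 0.1640·sin0.0°, 0.0342) = (0.1640, 0.0000, 0.0342)
centre 2 = (0.1042·cos120.0°, 0.1042·sin120.0°, -0.0940) = (-0.0521, 0.0902, -0.0940)
centre 3 = (0.0874·cos240.0°, 0.0874·sin240.0°, -0.0985) = (-0.0437, -0.0757, -0.0985)
|centre ₂|²−|centre ₁|² = -0.0084;  |centre ₃|²−|centre ₁|² = -0.0107
plane₁₂: -0.4321x+0.1805y+-0.2563z = -0.0084
Cramer: x(z) = 0.0228-0.6177z;  y(z) = 0.0083-0.0586z
sphere 1 gives Az²+Bz+C=0 with A=1.3849, B=0.1050, C=-0.0812;  B²−4AC=0.4611;  roots -0.2830, 0.2072;  negative root z = -0.2830
x = 0.1976, y = 0.0248

(0.1976, 0.0248, -0.2830)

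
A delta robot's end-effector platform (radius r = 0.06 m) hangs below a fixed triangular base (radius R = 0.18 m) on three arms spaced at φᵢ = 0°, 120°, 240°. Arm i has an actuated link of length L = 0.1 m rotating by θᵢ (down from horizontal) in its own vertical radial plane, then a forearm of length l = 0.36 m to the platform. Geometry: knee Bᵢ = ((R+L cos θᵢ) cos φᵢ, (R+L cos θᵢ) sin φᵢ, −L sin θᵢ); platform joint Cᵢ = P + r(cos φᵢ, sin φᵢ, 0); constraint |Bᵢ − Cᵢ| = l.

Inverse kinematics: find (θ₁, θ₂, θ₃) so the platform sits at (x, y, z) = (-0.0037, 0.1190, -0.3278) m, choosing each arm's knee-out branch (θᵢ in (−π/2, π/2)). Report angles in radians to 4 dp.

φ1=0.0° → target in arm frame (-0.0037, 0.1190)
  A cos θ + B sin θ = C:  0.1237·cos θ + -0.3278·sin θ = -0.0866
  θ1 = atan2(B,A) + arccos(C/0.3504) = 0.6105
arm 2 (φ=120.0°): x'=0.1049, y'=-0.0563
  A=0.0151, B=-0.3278, C=(l²−L²−A²−y'²−z²)/(2L)=0.0438
  θ2 = atan2(B,A) + arccos(C/0.3281) = -0.0877
φ3=240.0° → target in arm frame (-0.1012, -0.0627)
  A cos θ + B sin θ = C:  0.2212·cos θ + -0.3278·sin θ = -0.2036
  θ3 = atan2(B,A) + arccos(C/0.3955) = 1.1344

θ₁ = 0.6105, θ₂ = -0.0877, θ₃ = 1.1344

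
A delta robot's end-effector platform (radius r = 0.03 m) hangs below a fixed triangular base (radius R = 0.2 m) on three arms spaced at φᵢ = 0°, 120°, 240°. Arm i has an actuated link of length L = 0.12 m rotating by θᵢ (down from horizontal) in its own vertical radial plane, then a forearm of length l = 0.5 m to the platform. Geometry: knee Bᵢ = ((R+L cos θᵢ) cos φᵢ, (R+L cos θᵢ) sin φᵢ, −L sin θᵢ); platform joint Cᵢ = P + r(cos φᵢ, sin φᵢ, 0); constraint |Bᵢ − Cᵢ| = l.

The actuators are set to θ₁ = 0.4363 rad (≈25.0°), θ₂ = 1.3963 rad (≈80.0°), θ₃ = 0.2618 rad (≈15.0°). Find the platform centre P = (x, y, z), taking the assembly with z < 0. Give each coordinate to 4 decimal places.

φ1=0.0°: virtual centre (0.2788, 0.0000, -0.0507), radius l
arm 2 at φ=120.0°: ρ2 = 0.1908;  S2 = (-0.0954, 0.1653, -0.1182)
S3 = (0.2859·cos240.0°, 0.2859·sin240.0°, -0.0311) = (-0.1430, -0.2476, -0.0311)
eliminate P² terms by subtracting sphere 1 from 2 and 3
plane₁₂: -0.7484x+0.3305y+-0.1349z = -0.0299
Cramer: x(z) = 0.0216-0.0829z;  y(z) = -0.0416+0.2206z
into |P−S₁|² = l²: 1.0555z² + 0.1257z + -0.1795 = 0;  Δ = 0.7738;  z = -0.4763 or 0.3572 → z<0 root = -0.4763
x = 0.0610, y = -0.1467

(0.0610, -0.1467, -0.4763)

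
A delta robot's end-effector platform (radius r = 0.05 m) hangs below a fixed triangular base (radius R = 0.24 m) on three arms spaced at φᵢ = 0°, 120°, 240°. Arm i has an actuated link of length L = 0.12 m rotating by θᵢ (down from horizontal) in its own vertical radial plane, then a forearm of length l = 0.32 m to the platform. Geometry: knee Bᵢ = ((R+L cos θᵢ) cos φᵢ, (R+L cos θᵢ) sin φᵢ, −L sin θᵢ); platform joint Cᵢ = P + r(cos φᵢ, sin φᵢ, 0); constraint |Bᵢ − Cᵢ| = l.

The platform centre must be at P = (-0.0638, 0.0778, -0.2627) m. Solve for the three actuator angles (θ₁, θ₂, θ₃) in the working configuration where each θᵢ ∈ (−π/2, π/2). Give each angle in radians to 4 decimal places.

θ₁ = 1.3958, θ₂ = 0.1746, θ₃ = 1.2214

φ1=0.0° → target in arm frame (-0.0638, 0.0778)
  A cos θ + B sin θ = C:  0.2538·cos θ + -0.2627·sin θ = -0.2145
  √(A²+B²)=0.3653;  θ1 = -0.8026+2.1984 ≈ 1.3958
arm 2 (φ=120.0°): x'=0.0993, y'=0.0164
  A=0.0907, B=-0.2627, C=(l²−L²−A²−y'²−z²)/(2L)=0.0437
  γ=atan2(-0.2627,0.0907)=-1.2383;  ψ=arccos(0.1573)=1.4129;  θ2=γ+ψ≈0.1746
arm 3 (φ=240.0°): x'=-0.0355, y'=-0.0942
  A=0.2255, B=-0.2627, C=(l²−L²−A²−y'²−z²)/(2L)=-0.1696
  √(A²+B²)=0.3462;  θ3 = -0.8615+2.0829 ≈ 1.2214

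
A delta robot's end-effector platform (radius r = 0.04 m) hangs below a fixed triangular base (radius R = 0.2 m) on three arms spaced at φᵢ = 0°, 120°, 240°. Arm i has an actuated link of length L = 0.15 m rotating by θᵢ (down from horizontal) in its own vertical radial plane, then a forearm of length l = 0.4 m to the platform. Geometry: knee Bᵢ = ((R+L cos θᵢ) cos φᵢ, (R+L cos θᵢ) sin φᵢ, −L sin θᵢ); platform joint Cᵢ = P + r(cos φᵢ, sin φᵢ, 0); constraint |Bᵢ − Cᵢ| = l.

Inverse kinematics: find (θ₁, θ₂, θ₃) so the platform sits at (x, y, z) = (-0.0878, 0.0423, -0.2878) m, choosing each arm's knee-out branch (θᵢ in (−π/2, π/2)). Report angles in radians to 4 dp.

θ₁ = 0.7857, θ₂ = -0.2614, θ₃ = 0.2619

φ1=0.0° → target in arm frame (-0.0878, 0.0423)
  A=0.2478, B=-0.2878, C=(l²−L²−A²−y'²−z²)/(2L)=-0.0284
  θ1 = atan2(B,A) + arccos(C/0.3798) = 0.7857
arm 2 (φ=120.0°): x'=0.0805, y'=0.0549
  e−x'=0.0795;  (l²−L²−(e−x')²−y'²−z²)/2L = 0.1511
  √(A²+B²)=0.2986;  θ2 = -1.3014+1.0400 ≈ -0.2614
arm 3 (φ=240.0°): x'=0.0073, y'=-0.0972
  A cos θ + B sin θ = C:  0.1527·cos θ + -0.2878·sin θ = 0.0730
  θ3 = atan2(B,A) + arccos(C/0.3258) = 0.2619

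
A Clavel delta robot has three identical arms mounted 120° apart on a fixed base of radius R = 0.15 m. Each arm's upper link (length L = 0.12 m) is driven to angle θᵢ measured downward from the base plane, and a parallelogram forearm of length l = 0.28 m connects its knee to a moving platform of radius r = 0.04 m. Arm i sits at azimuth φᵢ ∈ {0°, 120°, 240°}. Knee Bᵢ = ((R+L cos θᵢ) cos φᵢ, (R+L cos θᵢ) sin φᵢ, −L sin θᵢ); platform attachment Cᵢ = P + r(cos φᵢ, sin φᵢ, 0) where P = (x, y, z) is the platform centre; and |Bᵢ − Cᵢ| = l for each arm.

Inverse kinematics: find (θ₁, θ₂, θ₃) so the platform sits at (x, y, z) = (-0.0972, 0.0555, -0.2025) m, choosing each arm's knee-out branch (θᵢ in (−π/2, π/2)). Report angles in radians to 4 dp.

rotate P by −φ1: (-0.0972, 0.0555, -0.2025)
  A cos θ + B sin θ = C:  0.2072·cos θ + -0.2025·sin θ = -0.0959
  θ1 = atan2(B,A) + arccos(C/0.2897) = 1.1343
φ2=120.0° → target in arm frame (0.0967, 0.0564)
  e−x'=0.0133;  (l²−L²−(e−x')²−y'²−z²)/2L = 0.0818
  γ=atan2(-0.2025,0.0133)=-1.5050;  ψ=arccos(0.4031)=1.1559;  θ2=γ+ψ≈-0.3491
arm 3 (φ=240.0°): x'=0.0005, y'=-0.1119
  e−x'=0.1095;  (l²−L²−(e−x')²−y'²−z²)/2L = -0.0063
  θ3 = atan2(B,A) + arccos(C/0.2302) = 0.5230

θ₁ = 1.1343, θ₂ = -0.3491, θ₃ = 0.5230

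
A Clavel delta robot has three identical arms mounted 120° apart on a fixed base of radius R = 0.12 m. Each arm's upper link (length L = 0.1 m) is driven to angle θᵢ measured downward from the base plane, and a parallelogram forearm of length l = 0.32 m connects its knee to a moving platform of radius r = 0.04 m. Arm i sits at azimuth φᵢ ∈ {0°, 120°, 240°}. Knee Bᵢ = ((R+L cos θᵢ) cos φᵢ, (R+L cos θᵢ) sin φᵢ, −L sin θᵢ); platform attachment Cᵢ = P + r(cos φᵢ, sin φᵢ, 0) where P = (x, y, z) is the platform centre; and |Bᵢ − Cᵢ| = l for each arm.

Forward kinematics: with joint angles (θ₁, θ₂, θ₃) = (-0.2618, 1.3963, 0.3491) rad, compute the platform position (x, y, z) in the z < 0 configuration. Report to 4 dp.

arm 1 at φ=0.0°: e+L cos θ1 = 0.1766;  S1 = (0.1766, 0.0000, 0.0259)
S2 = (0.0974·cos120.0°, 0.0974·sin120.0°, -0.0985) = (-0.0487, 0.0843, -0.0985)
φ3=240.0°: virtual centre (-0.0870, -0.1507, -0.0342), radius l
subtract pairs → two planes through P
plane₁₂: -0.4505x+0.1686y+-0.2487z = -0.0127
det = 0.2247;  x = 0.0173+-0.4238z,  y = -0.0289+0.3426z
into |P−S₁|² = l²: 1.2970z² + 0.0634z + -0.0755 = 0;  Δ = 0.3959;  z = -0.2670 or 0.2181 → z<0 root = -0.2670
x = 0.1305, y = -0.1204

(0.1305, -0.1204, -0.2670)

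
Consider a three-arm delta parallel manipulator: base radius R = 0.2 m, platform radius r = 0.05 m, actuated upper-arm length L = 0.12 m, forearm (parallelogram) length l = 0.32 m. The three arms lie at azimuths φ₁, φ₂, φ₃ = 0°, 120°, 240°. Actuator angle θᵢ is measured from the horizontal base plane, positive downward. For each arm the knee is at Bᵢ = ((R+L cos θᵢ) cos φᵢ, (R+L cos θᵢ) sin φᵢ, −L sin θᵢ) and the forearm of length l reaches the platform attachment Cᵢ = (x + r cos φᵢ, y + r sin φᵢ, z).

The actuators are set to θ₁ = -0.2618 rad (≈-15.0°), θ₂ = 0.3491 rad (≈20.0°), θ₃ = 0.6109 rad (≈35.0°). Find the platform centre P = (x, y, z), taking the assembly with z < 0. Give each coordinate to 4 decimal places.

(0.0486, 0.0185, -0.2031)

centre 1 = (0.2659·cos0.0°, 0.2659·sin0.0°, 0.0311) = (0.2659, 0.0000, 0.0311)
arm 2 at φ=120.0°: (R−r)+L cos θ2 = 0.2628;  centre 2 = (-0.1314, 0.2276, -0.0410)
centre 3 = (0.2483·cos240.0°, 0.2483·sin240.0°, -0.0688) = (-0.1241, -0.2150, -0.0688)
subtract pairs → two planes through P
linear system: -0.7946x+0.4551y = -0.0009−-0.1442z; -0.7801x+-0.4301y = -0.0053−-0.1998z
Cramer: x(z) = 0.0040-0.2195z;  y(z) = 0.0050-0.0664z
quadratic in z: (1.0526)z²+(0.0522)z+(-0.0328)=0, √Δ=0.3754 → z ∈ {-0.2031, 0.1536}; z = -0.2031 (taking z<0)
x = 0.0486, y = 0.0185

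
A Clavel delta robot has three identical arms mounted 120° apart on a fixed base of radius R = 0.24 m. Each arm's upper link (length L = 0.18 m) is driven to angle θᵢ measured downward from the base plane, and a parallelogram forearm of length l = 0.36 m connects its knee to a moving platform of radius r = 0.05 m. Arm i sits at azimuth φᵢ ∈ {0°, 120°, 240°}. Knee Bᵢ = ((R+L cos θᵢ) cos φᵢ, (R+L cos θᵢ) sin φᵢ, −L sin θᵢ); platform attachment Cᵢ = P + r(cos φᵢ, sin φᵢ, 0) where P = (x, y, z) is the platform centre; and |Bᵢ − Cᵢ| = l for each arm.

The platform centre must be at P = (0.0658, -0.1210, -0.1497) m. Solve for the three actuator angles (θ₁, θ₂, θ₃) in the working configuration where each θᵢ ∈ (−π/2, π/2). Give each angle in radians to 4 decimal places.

rotate P by −φ1: (0.0658, -0.1210, -0.1497)
  A cos θ + B sin θ = C:  0.1242·cos θ + -0.1497·sin θ = 0.1242
  θ1 = atan2(B,A) + arccos(C/0.1945) = -0.0002
arm 2 (φ=120.0°): x'=-0.1377, y'=0.0035
  e−x'=0.3277;  (l²−L²−(e−x')²−y'²−z²)/2L = -0.0906
  θ2 = atan2(B,A) + arccos(C/0.3603) = 1.3964
rotate P by −φ3: (0.0719, 0.1175, -0.1497)
  e−x'=0.1181;  (l²−L²−(e−x')²−y'²−z²)/2L = 0.1307
  γ=atan2(-0.1497,0.1181)=-0.9028;  ψ=arccos(0.6852)=0.8159;  θ3=γ+ψ≈-0.0869

θ₁ = -0.0002, θ₂ = 1.3964, θ₃ = -0.0869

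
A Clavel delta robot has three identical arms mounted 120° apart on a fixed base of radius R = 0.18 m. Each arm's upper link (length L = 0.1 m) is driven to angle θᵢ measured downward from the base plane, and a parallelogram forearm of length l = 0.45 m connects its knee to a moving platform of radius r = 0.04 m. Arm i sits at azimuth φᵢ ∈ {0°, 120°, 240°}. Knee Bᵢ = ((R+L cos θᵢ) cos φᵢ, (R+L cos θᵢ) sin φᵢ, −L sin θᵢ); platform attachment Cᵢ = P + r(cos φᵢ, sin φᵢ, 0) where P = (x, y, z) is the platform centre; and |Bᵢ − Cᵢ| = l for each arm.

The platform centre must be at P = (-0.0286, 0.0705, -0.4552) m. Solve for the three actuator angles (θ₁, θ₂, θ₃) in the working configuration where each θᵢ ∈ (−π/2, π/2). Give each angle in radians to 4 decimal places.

θ₁ = 0.8731, θ₂ = 0.3492, θ₃ = 0.9603

arm 1 (φ=0.0°): x'=-0.0286, y'=0.0705
  A cos θ + B sin θ = C:  0.1686·cos θ + -0.4552·sin θ = -0.2405
  √(A²+B²)=0.4854;  θ1 = -1.2161+2.0892 ≈ 0.8731
φ2=120.0° → target in arm frame (0.0754, -0.0105)
  e−x'=0.0646;  (l²−L²−(e−x')²−y'²−z²)/2L = -0.0950
  θ2 = atan2(B,A) + arccos(C/0.4598) = 0.3492
rotate P by −φ3: (-0.0468, -0.0600, -0.4552)
  e−x'=0.1868;  (l²−L²−(e−x')²−y'²−z²)/2L = -0.2659
  γ=atan2(-0.4552,0.1868)=-1.1815;  ψ=arccos(-0.5405)=2.1418;  θ3=γ+ψ≈0.9603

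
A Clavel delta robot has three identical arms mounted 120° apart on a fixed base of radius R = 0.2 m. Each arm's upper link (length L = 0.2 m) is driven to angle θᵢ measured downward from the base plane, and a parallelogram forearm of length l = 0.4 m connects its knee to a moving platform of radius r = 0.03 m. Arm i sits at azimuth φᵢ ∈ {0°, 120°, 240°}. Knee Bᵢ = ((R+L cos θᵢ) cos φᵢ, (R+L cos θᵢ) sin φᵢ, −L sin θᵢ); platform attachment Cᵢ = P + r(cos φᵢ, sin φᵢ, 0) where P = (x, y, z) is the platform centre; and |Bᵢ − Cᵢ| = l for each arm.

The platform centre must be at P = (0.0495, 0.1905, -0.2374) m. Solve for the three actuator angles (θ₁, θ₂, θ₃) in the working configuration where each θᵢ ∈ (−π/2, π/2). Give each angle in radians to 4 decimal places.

arm 1 (φ=0.0°): x'=0.0495, y'=0.1905
  A cos θ + B sin θ = C:  0.1205·cos θ + -0.2374·sin θ = 0.0321
  θ1 = atan2(B,A) + arccos(C/0.2662) = 0.3489
rotate P by −φ2: (0.1402, -0.1381, -0.2374)
  e−x'=0.0298;  (l²−L²−(e−x')²−y'²−z²)/2L = 0.1092
  θ2 = atan2(B,A) + arccos(C/0.2393) = -0.3492
rotate P by −φ3: (-0.1897, -0.0524, -0.2374)
  e−x'=0.3597;  (l²−L²−(e−x')²−y'²−z²)/2L = -0.1713
  θ3 = atan2(B,A) + arccos(C/0.4310) = 1.3961

θ₁ = 0.3489, θ₂ = -0.3492, θ₃ = 1.3961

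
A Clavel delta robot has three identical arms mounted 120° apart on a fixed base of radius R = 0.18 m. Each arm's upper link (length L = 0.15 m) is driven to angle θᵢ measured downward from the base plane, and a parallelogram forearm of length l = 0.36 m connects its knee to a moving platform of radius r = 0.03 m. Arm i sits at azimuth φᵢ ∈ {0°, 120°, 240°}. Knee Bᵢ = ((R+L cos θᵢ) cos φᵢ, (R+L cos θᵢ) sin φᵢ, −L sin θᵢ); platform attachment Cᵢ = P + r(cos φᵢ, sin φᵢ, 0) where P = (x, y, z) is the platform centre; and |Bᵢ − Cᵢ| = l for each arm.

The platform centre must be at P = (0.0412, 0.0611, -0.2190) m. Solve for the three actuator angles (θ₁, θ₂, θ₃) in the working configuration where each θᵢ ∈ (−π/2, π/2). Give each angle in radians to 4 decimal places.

θ₁ = -0.1748, θ₂ = -0.0873, θ₃ = 0.6979

φ1=0.0° → target in arm frame (0.0412, 0.0611)
  e−x'=0.1088;  (l²−L²−(e−x')²−y'²−z²)/2L = 0.1452
  γ=atan2(-0.2190,0.1088)=-1.1097;  ψ=arccos(0.5939)=0.9349;  θ1=γ+ψ≈-0.1748
arm 2 (φ=120.0°): x'=0.0323, y'=-0.0662
  A=0.1177, B=-0.2190, C=(l²−L²−A²−y'²−z²)/(2L)=0.1363
  γ=atan2(-0.2190,0.1177)=-1.0777;  ψ=arccos(0.5484)=0.9903;  θ2=γ+ψ≈-0.0873
arm 3 (φ=240.0°): x'=-0.0735, y'=0.0051
  A cos θ + B sin θ = C:  0.2235·cos θ + -0.2190·sin θ = 0.0305
  θ3 = atan2(B,A) + arccos(C/0.3129) = 0.6979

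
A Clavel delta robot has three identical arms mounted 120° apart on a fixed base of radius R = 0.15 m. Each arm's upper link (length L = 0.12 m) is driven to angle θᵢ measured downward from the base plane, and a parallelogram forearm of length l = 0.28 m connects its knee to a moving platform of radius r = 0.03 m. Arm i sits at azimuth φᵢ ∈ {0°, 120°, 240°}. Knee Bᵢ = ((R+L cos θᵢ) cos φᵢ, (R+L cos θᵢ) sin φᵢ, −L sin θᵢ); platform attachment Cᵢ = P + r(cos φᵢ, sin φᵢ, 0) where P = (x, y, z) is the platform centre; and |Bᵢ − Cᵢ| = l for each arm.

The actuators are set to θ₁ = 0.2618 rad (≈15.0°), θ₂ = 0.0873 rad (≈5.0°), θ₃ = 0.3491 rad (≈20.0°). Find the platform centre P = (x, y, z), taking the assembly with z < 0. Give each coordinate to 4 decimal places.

φ1=0.0°: virtual centre (0.2359, 0.0000, -0.0311), radius l
arm 2 at φ=120.0°: ρ2 = 0.2395;  O2 = (-0.1198, 0.2075, -0.0105)
φ3=240.0°: virtual centre (-0.1164, -0.2016, -0.0410), radius l
subtract pairs → two planes through P
[-0.7114 0.4149 0.0412]·P = 0.0009;  [-0.7046 -0.4032 -0.0200]·P = -0.0008
det = 0.5791;  x = -0.0001+0.0144z,  y = 0.0020+-0.0747z
into |P−O₁|² = l²: 1.0058z² + 0.0550z + -0.0217 = 0;  Δ = 0.0905;  z = -0.1769 or 0.1222 → z<0 root = -0.1769
x = -0.0026, y = 0.0152

(-0.0026, 0.0152, -0.1769)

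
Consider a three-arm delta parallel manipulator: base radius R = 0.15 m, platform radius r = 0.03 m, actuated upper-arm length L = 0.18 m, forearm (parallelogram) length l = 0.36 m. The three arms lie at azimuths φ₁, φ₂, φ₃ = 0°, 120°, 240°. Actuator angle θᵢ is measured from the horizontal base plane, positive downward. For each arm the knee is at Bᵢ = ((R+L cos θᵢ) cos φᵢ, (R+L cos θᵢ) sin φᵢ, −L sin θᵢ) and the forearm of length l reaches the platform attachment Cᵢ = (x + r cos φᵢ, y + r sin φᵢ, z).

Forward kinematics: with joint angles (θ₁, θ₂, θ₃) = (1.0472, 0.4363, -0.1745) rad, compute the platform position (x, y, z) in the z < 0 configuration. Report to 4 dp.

arm 1 at φ=0.0°: e+L cos θ1 = 0.2100;  O1 = (0.2100, 0.0000, -0.1559)
φ2=120.0°: virtual centre (-0.1416, 0.2452, -0.0761), radius l
φ3=240.0°: virtual centre (-0.1486, -0.2574, 0.0313), radius l
eliminate P² terms by subtracting sphere 1 from 2 and 3
plane₁₂: -0.7031x+0.4904y+0.1596z = 0.0176
Cramer: x(z) = -0.0271+0.3723z;  y(z) = -0.0030+0.2083z
into |P−O₁|² = l²: 1.1820z² + 0.1340z + -0.0491 = 0;  Δ = 0.2501;  z = -0.2682 or 0.1549 → z<0 root = -0.2682
x = -0.1269, y = -0.0589

(-0.1269, -0.0589, -0.2682)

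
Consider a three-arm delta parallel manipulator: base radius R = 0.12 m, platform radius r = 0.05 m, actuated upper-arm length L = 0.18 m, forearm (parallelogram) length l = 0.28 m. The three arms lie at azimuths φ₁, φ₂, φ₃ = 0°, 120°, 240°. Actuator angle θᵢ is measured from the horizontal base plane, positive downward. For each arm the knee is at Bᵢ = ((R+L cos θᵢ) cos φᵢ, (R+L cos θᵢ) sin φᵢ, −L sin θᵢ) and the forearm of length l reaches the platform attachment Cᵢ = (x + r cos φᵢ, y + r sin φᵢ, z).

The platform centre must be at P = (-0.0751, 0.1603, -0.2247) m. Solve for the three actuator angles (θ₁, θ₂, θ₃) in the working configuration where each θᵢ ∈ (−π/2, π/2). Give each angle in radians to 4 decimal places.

rotate P by −φ1: (-0.0751, 0.1603, -0.2247)
  A=0.1451, B=-0.2247, C=(l²−L²−A²−y'²−z²)/(2L)=-0.1423
  θ1 = atan2(B,A) + arccos(C/0.2675) = 1.1345
arm 2 (φ=120.0°): x'=0.1764, y'=-0.0151
  A cos θ + B sin θ = C:  -0.1064·cos θ + -0.2247·sin θ = -0.0445
  √(A²+B²)=0.2486;  θ2 = -2.0129+1.7509 ≈ -0.2620
φ3=240.0° → target in arm frame (-0.1013, -0.1452)
  A cos θ + B sin θ = C:  0.1713·cos θ + -0.2247·sin θ = -0.1525
  γ=atan2(-0.2247,0.1713)=-0.9195;  ψ=arccos(-0.5398)=2.1410;  θ3=γ+ψ≈1.2215

θ₁ = 1.1345, θ₂ = -0.2620, θ₃ = 1.2215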